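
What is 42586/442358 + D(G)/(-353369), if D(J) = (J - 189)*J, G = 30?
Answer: 8579309947/78157802051 ≈ 0.10977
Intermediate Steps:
D(J) = J*(-189 + J) (D(J) = (-189 + J)*J = J*(-189 + J))
42586/442358 + D(G)/(-353369) = 42586/442358 + (30*(-189 + 30))/(-353369) = 42586*(1/442358) + (30*(-159))*(-1/353369) = 21293/221179 - 4770*(-1/353369) = 21293/221179 + 4770/353369 = 8579309947/78157802051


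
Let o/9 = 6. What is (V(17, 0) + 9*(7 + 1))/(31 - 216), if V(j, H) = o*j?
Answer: -198/37 ≈ -5.3513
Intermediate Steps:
o = 54 (o = 9*6 = 54)
V(j, H) = 54*j
(V(17, 0) + 9*(7 + 1))/(31 - 216) = (54*17 + 9*(7 + 1))/(31 - 216) = (918 + 9*8)/(-185) = (918 + 72)*(-1/185) = 990*(-1/185) = -198/37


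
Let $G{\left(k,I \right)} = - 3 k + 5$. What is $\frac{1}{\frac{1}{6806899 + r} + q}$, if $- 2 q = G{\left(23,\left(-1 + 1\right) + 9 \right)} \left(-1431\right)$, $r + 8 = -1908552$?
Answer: $- \frac{4898339}{224304739487} \approx -2.1838 \cdot 10^{-5}$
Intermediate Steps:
$r = -1908560$ ($r = -8 - 1908552 = -1908560$)
$G{\left(k,I \right)} = 5 - 3 k$
$q = -45792$ ($q = - \frac{\left(5 - 69\right) \left(-1431\right)}{2} = - \frac{\left(-64\right) \left(-1431\right)}{2} = \left(- \frac{1}{2}\right) 91584 = -45792$)
$\frac{1}{\frac{1}{6806899 + r} + q} = \frac{1}{\frac{1}{6806899 - 1908560} - 45792} = \frac{1}{\frac{1}{4898339} - 45792} = \frac{1}{- \frac{224304739487}{4898339}} = - \frac{4898339}{224304739487}$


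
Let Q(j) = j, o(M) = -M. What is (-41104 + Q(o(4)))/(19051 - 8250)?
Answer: -41108/10801 ≈ -3.8059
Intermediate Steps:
(-41104 + Q(o(4)))/(19051 - 8250) = (-41104 - 1*4)/(19051 - 8250) = (-41104 - 4)/10801 = -41108*1/10801 = -41108/10801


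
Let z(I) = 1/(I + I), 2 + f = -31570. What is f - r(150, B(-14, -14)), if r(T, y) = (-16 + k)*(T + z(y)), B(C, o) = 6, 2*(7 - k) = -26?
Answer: -96517/3 ≈ -32172.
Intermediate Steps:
k = 20 (k = 7 - 1/2*(-26) = 7 + 13 = 20)
f = -31572 (f = -2 - 31570 = -31572)
z(I) = 1/(2*I)
r(T, y) = 2/y + 4*T (r(T, y) = (-16 + 20)*(T + 1/(2*y)) = 4*(T + 1/(2*y)) = 2/y + 4*T)
f - r(150, B(-14, -14)) = -31572 - (2/6 + 4*150) = -31572 - (2*(1/6) + 600) = -31572 - (1/3 + 600) = -31572 - 1*1801/3 = -31572 - 1801/3 = -96517/3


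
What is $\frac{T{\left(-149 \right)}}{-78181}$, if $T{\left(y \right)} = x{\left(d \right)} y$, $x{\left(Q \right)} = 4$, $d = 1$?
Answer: $\frac{596}{78181} \approx 0.0076233$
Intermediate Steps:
$T{\left(y \right)} = 4 y$
$\frac{T{\left(-149 \right)}}{-78181} = \frac{4 \left(-149\right)}{-78181} = \left(-596\right) \left(- \frac{1}{78181}\right) = \frac{596}{78181}$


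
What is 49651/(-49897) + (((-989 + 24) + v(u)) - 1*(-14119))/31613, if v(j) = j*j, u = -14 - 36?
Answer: -19232425/38473021 ≈ -0.49989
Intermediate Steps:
u = -50
v(j) = j²
49651/(-49897) + (((-989 + 24) + v(u)) - 1*(-14119))/31613 = 49651/(-49897) + (((-989 + 24) + (-50)²) - 1*(-14119))/31613 = 49651*(-1/49897) + ((-965 + 2500) + 14119)*(1/31613) = -1211/1217 + (1535 + 14119)*(1/31613) = -1211/1217 + 15654*(1/31613) = -1211/1217 + 15654/31613 = -19232425/38473021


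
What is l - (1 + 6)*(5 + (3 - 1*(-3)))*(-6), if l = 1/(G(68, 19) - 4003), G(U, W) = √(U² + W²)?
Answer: 7400785085/16019024 - √4985/16019024 ≈ 462.00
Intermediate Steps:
l = 1/(-4003 + √4985) (l = 1/(√(68² + 19²) - 4003) = 1/(√(4624 + 361) - 4003) = 1/(√4985 - 4003) = 1/(-4003 + √4985) ≈ -0.00025430)
l - (1 + 6)*(5 + (3 - 1*(-3)))*(-6) = (-4003/16019024 - √4985/16019024) - (1 + 6)*(5 + (3 - 1*(-3)))*(-6) = (-4003/16019024 - √4985/16019024) - 7*(5 + (3 + 3))*(-6) = (-4003/16019024 - √4985/16019024) - 7*(5 + 6)*(-6) = (-4003/16019024 - √4985/16019024) - 7*11*(-6) = (-4003/16019024 - √4985/16019024) - 77*(-6) = (-4003/16019024 - √4985/16019024) - 1*(-462) = (-4003/16019024 - √4985/16019024) + 462 = 7400785085/16019024 - √4985/16019024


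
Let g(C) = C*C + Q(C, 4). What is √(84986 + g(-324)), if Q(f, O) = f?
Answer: √189638 ≈ 435.47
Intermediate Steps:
g(C) = C + C² (g(C) = C*C + C = C² + C = C + C²)
√(84986 + g(-324)) = √(84986 - 324*(1 - 324)) = √(84986 - 324*(-323)) = √(84986 + 104652) = √189638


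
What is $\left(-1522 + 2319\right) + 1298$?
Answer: $2095$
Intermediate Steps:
$\left(-1522 + 2319\right) + 1298 = 797 + 1298 = 2095$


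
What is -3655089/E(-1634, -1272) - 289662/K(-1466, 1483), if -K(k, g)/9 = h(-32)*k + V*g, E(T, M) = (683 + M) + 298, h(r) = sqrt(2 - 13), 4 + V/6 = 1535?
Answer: 56526491644280404657/4500357166262780 + 35387041*I*sqrt(11)/139186304111220 ≈ 12560.0 + 8.4323e-7*I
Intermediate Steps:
V = 9186 (V = -24 + 6*1535 = -24 + 9210 = 9186)
h(r) = I*sqrt(11) (h(r) = sqrt(-11) = I*sqrt(11))
E(T, M) = 981 + M
K(k, g) = -82674*g - 9*I*k*sqrt(11) (K(k, g) = -9*((I*sqrt(11))*k + 9186*g) = -9*(I*k*sqrt(11) + 9186*g) = -9*(9186*g + I*k*sqrt(11)) = -82674*g - 9*I*k*sqrt(11))
-3655089/E(-1634, -1272) - 289662/K(-1466, 1483) = -3655089/(981 - 1272) - 289662/(-82674*1483 - 9*I*(-1466)*sqrt(11)) = -3655089/(-291) - 289662/(-122605542 + 13194*I*sqrt(11)) = -3655089*(-1/291) - 289662/(-122605542 + 13194*I*sqrt(11)) = 1218363/97 - 289662/(-122605542 + 13194*I*sqrt(11))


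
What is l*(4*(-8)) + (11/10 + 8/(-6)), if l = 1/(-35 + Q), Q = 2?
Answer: 81/110 ≈ 0.73636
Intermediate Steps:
l = -1/33 (l = 1/(-35 + 2) = 1/(-33) = -1/33 ≈ -0.030303)
l*(4*(-8)) + (11/10 + 8/(-6)) = -4*(-8)/33 + (11/10 + 8/(-6)) = -1/33*(-32) + (11*(⅒) + 8*(-⅙)) = 32/33 + (11/10 - 4/3) = 32/33 - 7/30 = 81/110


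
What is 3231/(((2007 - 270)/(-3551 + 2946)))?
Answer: -217195/193 ≈ -1125.4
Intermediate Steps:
3231/(((2007 - 270)/(-3551 + 2946))) = 3231/((1737/(-605))) = 3231/((1737*(-1/605))) = 3231/(-1737/605) = 3231*(-605/1737) = -217195/193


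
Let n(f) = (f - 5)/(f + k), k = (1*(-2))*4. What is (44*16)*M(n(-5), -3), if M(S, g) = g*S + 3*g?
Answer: -103488/13 ≈ -7960.6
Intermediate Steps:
k = -8 (k = -2*4 = -8)
n(f) = (-5 + f)/(-8 + f) (n(f) = (f - 5)/(f - 8) = (-5 + f)/(-8 + f))
M(S, g) = 3*g + S*g (M(S, g) = S*g + 3*g = 3*g + S*g)
(44*16)*M(n(-5), -3) = (44*16)*(-3*(3 + (-5 - 5)/(-8 - 5))) = 704*(-3*(3 - 10/(-13))) = 704*(-3*(3 - 1/13*(-10))) = 704*(-3*(3 + 10/13)) = 704*(-3*49/13) = 704*(-147/13) = -103488/13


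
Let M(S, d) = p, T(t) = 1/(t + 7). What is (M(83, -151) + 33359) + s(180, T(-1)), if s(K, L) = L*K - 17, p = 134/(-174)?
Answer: 2903297/87 ≈ 33371.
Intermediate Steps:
T(t) = 1/(7 + t)
p = -67/87 (p = 134*(-1/174) = -67/87 ≈ -0.77011)
M(S, d) = -67/87
s(K, L) = -17 + K*L (s(K, L) = K*L - 17 = -17 + K*L)
(M(83, -151) + 33359) + s(180, T(-1)) = (-67/87 + 33359) + (-17 + 180/(7 - 1)) = 2902166/87 + (-17 + 180/6) = 2902166/87 + (-17 + 180*(⅙)) = 2902166/87 + (-17 + 30) = 2902166/87 + 13 = 2903297/87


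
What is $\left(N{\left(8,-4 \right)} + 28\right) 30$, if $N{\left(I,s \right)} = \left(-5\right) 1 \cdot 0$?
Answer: $840$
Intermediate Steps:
$N{\left(I,s \right)} = 0$ ($N{\left(I,s \right)} = \left(-5\right) 0 = 0$)
$\left(N{\left(8,-4 \right)} + 28\right) 30 = \left(0 + 28\right) 30 = 28 \cdot 30 = 840$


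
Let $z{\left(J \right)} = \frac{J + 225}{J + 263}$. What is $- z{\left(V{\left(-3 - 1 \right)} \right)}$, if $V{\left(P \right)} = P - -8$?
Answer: $- \frac{229}{267} \approx -0.85768$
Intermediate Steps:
$V{\left(P \right)} = 8 + P$ ($V{\left(P \right)} = P + 8 = 8 + P$)
$z{\left(J \right)} = \frac{225 + J}{263 + J}$
$- z{\left(V{\left(-3 - 1 \right)} \right)} = - \frac{225 + \left(8 - 4\right)}{263 + \left(8 - 4\right)} = - \frac{225 + 4}{263 + 4} = - \frac{229}{267}$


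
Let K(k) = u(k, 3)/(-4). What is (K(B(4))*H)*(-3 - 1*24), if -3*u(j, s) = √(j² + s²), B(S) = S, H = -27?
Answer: 1215/4 ≈ 303.75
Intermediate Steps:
u(j, s) = -√(j² + s²)/3
K(k) = √(9 + k²)/12 (K(k) = -√(k² + 3²)/3/(-4) = -√(k² + 9)/3*(-¼) = -√(9 + k²)/3*(-¼) = √(9 + k²)/12)
(K(B(4))*H)*(-3 - 1*24) = ((√(9 + 4²)/12)*(-27))*(-3 - 1*24) = ((√(9 + 16)/12)*(-27))*(-3 - 24) = ((√25/12)*(-27))*(-27) = (((1/12)*5)*(-27))*(-27) = ((5/12)*(-27))*(-27) = -45/4*(-27) = 1215/4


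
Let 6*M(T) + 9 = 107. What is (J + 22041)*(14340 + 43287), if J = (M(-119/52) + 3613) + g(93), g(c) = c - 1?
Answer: 1484605983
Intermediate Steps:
M(T) = 49/3 (M(T) = -3/2 + (⅙)*107 = -3/2 + 107/6 = 49/3)
g(c) = -1 + c
J = 11164/3 (J = (49/3 + 3613) + (-1 + 93) = 10888/3 + 92 = 11164/3 ≈ 3721.3)
(J + 22041)*(14340 + 43287) = (11164/3 + 22041)*(14340 + 43287) = (77287/3)*57627 = 1484605983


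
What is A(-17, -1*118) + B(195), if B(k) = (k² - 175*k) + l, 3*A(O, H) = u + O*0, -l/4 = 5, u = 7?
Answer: 11647/3 ≈ 3882.3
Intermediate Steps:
l = -20 (l = -4*5 = -20)
A(O, H) = 7/3 (A(O, H) = (7 + O*0)/3 = (7 + 0)/3 = (⅓)*7 = 7/3)
B(k) = -20 + k² - 175*k (B(k) = (k² - 175*k) - 20 = -20 + k² - 175*k)
A(-17, -1*118) + B(195) = 7/3 + (-20 + 195² - 175*195) = 7/3 + (-20 + 38025 - 34125) = 7/3 + 3880 = 11647/3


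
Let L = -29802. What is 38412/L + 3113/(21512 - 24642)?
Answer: -35500531/15546710 ≈ -2.2835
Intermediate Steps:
38412/L + 3113/(21512 - 24642) = 38412/(-29802) + 3113/(21512 - 24642) = 38412*(-1/29802) + 3113/(-3130) = -6402/4967 + 3113*(-1/3130) = -6402/4967 - 3113/3130 = -35500531/15546710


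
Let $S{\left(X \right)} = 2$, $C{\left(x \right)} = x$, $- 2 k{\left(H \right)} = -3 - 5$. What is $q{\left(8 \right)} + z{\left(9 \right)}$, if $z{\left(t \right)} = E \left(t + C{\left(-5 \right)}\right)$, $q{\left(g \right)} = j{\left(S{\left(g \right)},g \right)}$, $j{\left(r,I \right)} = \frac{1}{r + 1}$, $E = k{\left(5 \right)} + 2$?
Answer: $\frac{73}{3} \approx 24.333$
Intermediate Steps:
$k{\left(H \right)} = 4$ ($k{\left(H \right)} = - \frac{-3 - 5}{2} = \left(- \frac{1}{2}\right) \left(-8\right) = 4$)
$E = 6$ ($E = 4 + 2 = 6$)
$j{\left(r,I \right)} = \frac{1}{1 + r}$
$q{\left(g \right)} = \frac{1}{3}$ ($q{\left(g \right)} = \frac{1}{1 + 2} = \frac{1}{3}$)
$z{\left(t \right)} = -30 + 6 t$ ($z{\left(t \right)} = 6 \left(t - 5\right) = 6 \left(-5 + t\right) = -30 + 6 t$)
$q{\left(8 \right)} + z{\left(9 \right)} = \frac{1}{3} + \left(-30 + 6 \cdot 9\right) = \frac{1}{3} + \left(-30 + 54\right) = \frac{1}{3} + 24 = \frac{73}{3}$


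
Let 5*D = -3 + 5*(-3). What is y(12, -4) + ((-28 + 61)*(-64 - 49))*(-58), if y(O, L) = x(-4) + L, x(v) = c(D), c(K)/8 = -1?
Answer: 216270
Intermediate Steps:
D = -18/5 (D = (-3 + 5*(-3))/5 = (-3 - 15)/5 = (⅕)*(-18) = -18/5 ≈ -3.6000)
c(K) = -8 (c(K) = 8*(-1) = -8)
x(v) = -8
y(O, L) = -8 + L
y(12, -4) + ((-28 + 61)*(-64 - 49))*(-58) = (-8 - 4) + ((-28 + 61)*(-64 - 49))*(-58) = -12 + (33*(-113))*(-58) = -12 - 3729*(-58) = -12 + 216282 = 216270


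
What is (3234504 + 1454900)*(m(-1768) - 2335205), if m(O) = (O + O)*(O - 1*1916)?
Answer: 50136383024276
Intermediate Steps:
m(O) = 2*O*(-1916 + O) (m(O) = (2*O)*(O - 1916) = (2*O)*(-1916 + O) = 2*O*(-1916 + O))
(3234504 + 1454900)*(m(-1768) - 2335205) = (3234504 + 1454900)*(2*(-1768)*(-1916 - 1768) - 2335205) = 4689404*(2*(-1768)*(-3684) - 2335205) = 4689404*(13026624 - 2335205) = 4689404*10691419 = 50136383024276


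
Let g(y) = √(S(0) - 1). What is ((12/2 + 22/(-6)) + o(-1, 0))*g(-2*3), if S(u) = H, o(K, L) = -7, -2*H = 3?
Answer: -7*I*√10/3 ≈ -7.3786*I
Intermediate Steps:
H = -3/2 (H = -½*3 = -3/2 ≈ -1.5000)
S(u) = -3/2
g(y) = I*√10/2 (g(y) = √(-3/2 - 1) = √(-5/2) = I*√10/2)
((12/2 + 22/(-6)) + o(-1, 0))*g(-2*3) = ((12/2 + 22/(-6)) - 7)*(I*√10/2) = ((12*(½) + 22*(-⅙)) - 7)*(I*√10/2) = ((6 - 11/3) - 7)*(I*√10/2) = (7/3 - 7)*(I*√10/2) = -7*I*√10/3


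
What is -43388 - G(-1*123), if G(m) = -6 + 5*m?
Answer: -42767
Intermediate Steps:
-43388 - G(-1*123) = -43388 - (-6 + 5*(-1*123)) = -43388 - (-6 + 5*(-123)) = -43388 - (-6 - 615) = -43388 - 1*(-621) = -43388 + 621 = -42767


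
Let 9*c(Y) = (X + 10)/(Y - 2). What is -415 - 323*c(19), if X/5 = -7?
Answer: -3260/9 ≈ -362.22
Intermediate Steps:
X = -35 (X = 5*(-7) = -35)
c(Y) = -25/(9*(-2 + Y)) (c(Y) = ((-35 + 10)/(Y - 2))/9 = (-25/(-2 + Y))/9 = -25/(9*(-2 + Y)))
-415 - 323*c(19) = -415 - (-8075)/(-18 + 9*19) = -415 - (-8075)/(-18 + 171) = -415 - (-8075)/153 = -415 - 323*(-25/153) = -415 + 475/9 = -3260/9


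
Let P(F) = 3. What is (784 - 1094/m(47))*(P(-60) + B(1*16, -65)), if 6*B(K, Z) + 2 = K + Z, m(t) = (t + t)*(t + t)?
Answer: -38094815/8836 ≈ -4311.3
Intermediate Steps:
m(t) = 4*t² (m(t) = (2*t)*(2*t) = 4*t²)
B(K, Z) = -⅓ + K/6 + Z/6 (B(K, Z) = -⅓ + (K + Z)/6 = -⅓ + (K/6 + Z/6) = -⅓ + K/6 + Z/6)
(784 - 1094/m(47))*(P(-60) + B(1*16, -65)) = (784 - 1094/(4*47²))*(3 + (-⅓ + (1*16)/6 + (⅙)*(-65))) = (784 - 1094/(4*2209))*(3 + (-⅓ + (⅙)*16 - 65/6)) = (784 - 1094/8836)*(3 + (-⅓ + 8/3 - 65/6)) = (784 - 1094*1/8836)*(3 - 17/2) = (784 - 547/4418)*(-11/2) = (3463165/4418)*(-11/2) = -38094815/8836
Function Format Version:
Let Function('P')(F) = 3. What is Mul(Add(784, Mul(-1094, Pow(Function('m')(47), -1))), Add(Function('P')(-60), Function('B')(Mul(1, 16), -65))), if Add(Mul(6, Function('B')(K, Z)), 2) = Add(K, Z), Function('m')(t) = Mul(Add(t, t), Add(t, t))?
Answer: Rational(-38094815, 8836) ≈ -4311.3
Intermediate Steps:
Function('m')(t) = Mul(4, Pow(t, 2)) (Function('m')(t) = Mul(Mul(2, t), Mul(2, t)) = Mul(4, Pow(t, 2)))
Function('B')(K, Z) = Add(Rational(-1, 3), Mul(Rational(1, 6), K), Mul(Rational(1, 6), Z)) (Function('B')(K, Z) = Add(Rational(-1, 3), Mul(Rational(1, 6), Add(K, Z))) = Add(Rational(-1, 3), Add(Mul(Rational(1, 6), K), Mul(Rational(1, 6), Z))) = Add(Rational(-1, 3), Mul(Rational(1, 6), K), Mul(Rational(1, 6), Z)))
Mul(Add(784, Mul(-1094, Pow(Function('m')(47), -1))), Add(Function('P')(-60), Function('B')(Mul(1, 16), -65))) = Mul(Add(784, Mul(-1094, Pow(Mul(4, Pow(47, 2)), -1))), Add(3, Add(Rational(-1, 3), Mul(Rational(1, 6), Mul(1, 16)), Mul(Rational(1, 6), -65)))) = Mul(Add(784, Mul(-1094, Pow(Mul(4, 2209), -1))), Add(3, Add(Rational(-1, 3), Mul(Rational(1, 6), 16), Rational(-65, 6)))) = Mul(Add(784, Mul(-1094, Pow(8836, -1))), Add(3, Add(Rational(-1, 3), Rational(8, 3), Rational(-65, 6)))) = Mul(Add(784, Mul(-1094, Rational(1, 8836))), Add(3, Rational(-17, 2))) = Mul(Add(784, Rational(-547, 4418)), Rational(-11, 2)) = Mul(Rational(3463165, 4418), Rational(-11, 2)) = Rational(-38094815, 8836)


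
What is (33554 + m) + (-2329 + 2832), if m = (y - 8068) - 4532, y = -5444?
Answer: 16013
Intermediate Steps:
m = -18044 (m = (-5444 - 8068) - 4532 = -13512 - 4532 = -18044)
(33554 + m) + (-2329 + 2832) = (33554 - 18044) + (-2329 + 2832) = 15510 + 503 = 16013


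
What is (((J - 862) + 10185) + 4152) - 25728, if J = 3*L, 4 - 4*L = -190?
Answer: -24215/2 ≈ -12108.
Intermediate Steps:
L = 97/2 (L = 1 - ¼*(-190) = 1 + 95/2 = 97/2 ≈ 48.500)
J = 291/2 (J = 3*(97/2) = 291/2 ≈ 145.50)
(((J - 862) + 10185) + 4152) - 25728 = (((291/2 - 862) + 10185) + 4152) - 25728 = ((-1433/2 + 10185) + 4152) - 25728 = (18937/2 + 4152) - 25728 = 27241/2 - 25728 = -24215/2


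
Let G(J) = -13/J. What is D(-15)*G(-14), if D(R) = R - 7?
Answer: -143/7 ≈ -20.429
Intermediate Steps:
D(R) = -7 + R
D(-15)*G(-14) = (-7 - 15)*(-13/(-14)) = -(-286)*(-1)/14 = -22*13/14 = -143/7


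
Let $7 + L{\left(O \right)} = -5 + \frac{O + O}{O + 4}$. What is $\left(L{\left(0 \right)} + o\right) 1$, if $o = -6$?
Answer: $-18$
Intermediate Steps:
$L{\left(O \right)} = -12 + \frac{2 O}{4 + O}$ ($L{\left(O \right)} = -7 - \left(5 - \frac{O + O}{O + 4}\right) = -7 + \left(-5 + \frac{2 O}{4 + O}\right) = -12 + \frac{2 O}{4 + O}$)
$\left(L{\left(0 \right)} + o\right) 1 = \left(\frac{2 \left(-24 - 0\right)}{4 + 0} - 6\right) 1 = \left(\frac{2 \left(-24 + 0\right)}{4} - 6\right) 1 = \left(2 \cdot \frac{1}{4} \left(-24\right) - 6\right) 1 = \left(-12 - 6\right) 1 = \left(-18\right) 1 = -18$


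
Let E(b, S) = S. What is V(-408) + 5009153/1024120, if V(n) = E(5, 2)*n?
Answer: -830672767/1024120 ≈ -811.11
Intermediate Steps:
V(n) = 2*n
V(-408) + 5009153/1024120 = 2*(-408) + 5009153/1024120 = -816 + 5009153*(1/1024120) = -816 + 5009153/1024120 = -830672767/1024120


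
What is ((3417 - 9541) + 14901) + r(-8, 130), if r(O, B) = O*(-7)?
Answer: 8833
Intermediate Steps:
r(O, B) = -7*O
((3417 - 9541) + 14901) + r(-8, 130) = ((3417 - 9541) + 14901) - 7*(-8) = (-6124 + 14901) + 56 = 8777 + 56 = 8833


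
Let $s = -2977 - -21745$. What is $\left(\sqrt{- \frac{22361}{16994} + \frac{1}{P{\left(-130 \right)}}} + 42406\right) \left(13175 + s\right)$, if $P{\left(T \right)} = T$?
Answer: $1354574858 + \frac{31943 i \sqrt{403724461205}}{552305} \approx 1.3546 \cdot 10^{9} + 36749.0 i$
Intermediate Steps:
$s = 18768$ ($s = -2977 + 21745 = 18768$)
$\left(\sqrt{- \frac{22361}{16994} + \frac{1}{P{\left(-130 \right)}}} + 42406\right) \left(13175 + s\right) = \left(\sqrt{- \frac{22361}{16994} + \frac{1}{-130}} + 42406\right) \left(13175 + 18768\right) = \left(\sqrt{\left(-22361\right) \frac{1}{16994} - \frac{1}{130}} + 42406\right) 31943 = \left(\sqrt{- \frac{22361}{16994} - \frac{1}{130}} + 42406\right) 31943 = \left(\sqrt{- \frac{730981}{552305}} + 42406\right) 31943 = \left(\frac{i \sqrt{403724461205}}{552305} + 42406\right) 31943 = \left(42406 + \frac{i \sqrt{403724461205}}{552305}\right) 31943 = 1354574858 + \frac{31943 i \sqrt{403724461205}}{552305}$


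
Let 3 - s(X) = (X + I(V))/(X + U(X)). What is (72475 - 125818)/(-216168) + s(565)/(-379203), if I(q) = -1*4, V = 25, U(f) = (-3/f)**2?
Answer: 202680863530883475/821364690305216552 ≈ 0.24676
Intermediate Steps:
U(f) = 9/f**2
I(q) = -4
s(X) = 3 - (-4 + X)/(X + 9/X**2) (s(X) = 3 - (X - 4)/(X + 9/X**2) = 3 - (-4 + X)/(X + 9/X**2))
(72475 - 125818)/(-216168) + s(565)/(-379203) = (72475 - 125818)/(-216168) + ((27 + 2*565**2*(2 + 565))/(9 + 565**3))/(-379203) = -53343*(-1/216168) + ((27 + 2*319225*567)/(9 + 180362125))*(-1/379203) = 17781/72056 + ((27 + 362001150)/180362134)*(-1/379203) = 17781/72056 + ((1/180362134)*362001177)*(-1/379203) = 17781/72056 + (362001177/180362134)*(-1/379203) = 17781/72056 - 120667059/22797954099734 = 202680863530883475/821364690305216552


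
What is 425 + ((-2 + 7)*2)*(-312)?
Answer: -2695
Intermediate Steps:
425 + ((-2 + 7)*2)*(-312) = 425 + (5*2)*(-312) = 425 + 10*(-312) = 425 - 3120 = -2695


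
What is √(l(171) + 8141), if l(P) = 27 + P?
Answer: √8339 ≈ 91.318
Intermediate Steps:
√(l(171) + 8141) = √((27 + 171) + 8141) = √(198 + 8141) = √8339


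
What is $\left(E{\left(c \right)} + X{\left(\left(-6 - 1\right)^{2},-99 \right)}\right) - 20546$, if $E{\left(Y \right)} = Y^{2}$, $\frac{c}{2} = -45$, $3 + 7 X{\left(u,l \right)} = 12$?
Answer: $- \frac{87113}{7} \approx -12445.0$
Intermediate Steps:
$X{\left(u,l \right)} = \frac{9}{7}$ ($X{\left(u,l \right)} = - \frac{3}{7} + \frac{1}{7} \cdot 12 = - \frac{3}{7} + \frac{12}{7} = \frac{9}{7}$)
$c = -90$ ($c = 2 \left(-45\right) = -90$)
$\left(E{\left(c \right)} + X{\left(\left(-6 - 1\right)^{2},-99 \right)}\right) - 20546 = \left(\left(-90\right)^{2} + \frac{9}{7}\right) - 20546 = \left(8100 + \frac{9}{7}\right) - 20546 = \frac{56709}{7} - 20546 = - \frac{87113}{7}$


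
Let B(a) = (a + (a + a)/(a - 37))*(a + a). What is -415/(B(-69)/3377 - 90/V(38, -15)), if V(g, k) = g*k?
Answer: -1411265185/9944679 ≈ -141.91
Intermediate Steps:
B(a) = 2*a*(a + 2*a/(-37 + a)) (B(a) = (a + (2*a)/(-37 + a))*(2*a) = (a + 2*a/(-37 + a))*(2*a) = 2*a*(a + 2*a/(-37 + a)))
-415/(B(-69)/3377 - 90/V(38, -15)) = -415/((2*(-69)²*(-35 - 69)/(-37 - 69))/3377 - 90/(38*(-15))) = -415/((2*4761*(-104)/(-106))*(1/3377) - 90/(-570)) = -415/((2*4761*(-1/106)*(-104))*(1/3377) - 90*(-1/570)) = -415/((495144/53)*(1/3377) + 3/19) = -415/(495144/178981 + 3/19) = -415/9944679/3400639 = -415*3400639/9944679 = -1411265185/9944679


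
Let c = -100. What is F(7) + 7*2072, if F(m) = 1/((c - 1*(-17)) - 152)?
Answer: 3408439/235 ≈ 14504.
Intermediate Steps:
F(m) = -1/235 (F(m) = 1/((-100 - 1*(-17)) - 152) = 1/((-100 + 17) - 152) = 1/(-83 - 152) = 1/(-235) = -1/235)
F(7) + 7*2072 = -1/235 + 7*2072 = -1/235 + 14504 = 3408439/235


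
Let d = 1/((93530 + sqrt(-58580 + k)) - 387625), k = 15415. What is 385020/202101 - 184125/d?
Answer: 158606058457455/2929 - 184125*I*sqrt(43165) ≈ 5.415e+10 - 3.8254e+7*I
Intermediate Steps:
d = 1/(-294095 + I*sqrt(43165)) (d = 1/((93530 + sqrt(-58580 + 15415)) - 387625) = 1/((93530 + sqrt(-43165)) - 387625) = 1/((93530 + I*sqrt(43165)) - 387625) = 1/(-294095 + I*sqrt(43165)) ≈ -3.4003e-6 - 2.4e-9*I)
385020/202101 - 184125/d = 385020/202101 - 184125/(-58819/17298382438 - I*sqrt(43165)/86491912190) = 385020*(1/202101) - 184125/(-58819/17298382438 - I*sqrt(43165)/86491912190) = 5580/2929 - 184125/(-58819/17298382438 - I*sqrt(43165)/86491912190)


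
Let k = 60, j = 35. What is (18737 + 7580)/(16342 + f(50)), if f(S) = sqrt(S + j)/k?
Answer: 309652138080/192283894063 - 315804*sqrt(85)/192283894063 ≈ 1.6104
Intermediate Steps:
f(S) = sqrt(35 + S)/60 (f(S) = sqrt(S + 35)/60 = sqrt(35 + S)*(1/60) = sqrt(35 + S)/60)
(18737 + 7580)/(16342 + f(50)) = (18737 + 7580)/(16342 + sqrt(35 + 50)/60) = 26317/(16342 + sqrt(85)/60)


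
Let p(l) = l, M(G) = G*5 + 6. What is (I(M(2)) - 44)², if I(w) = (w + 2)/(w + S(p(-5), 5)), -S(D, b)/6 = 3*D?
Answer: 5396329/2809 ≈ 1921.1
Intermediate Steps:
M(G) = 6 + 5*G (M(G) = 5*G + 6 = 6 + 5*G)
S(D, b) = -18*D
I(w) = (2 + w)/(90 + w) (I(w) = (w + 2)/(w - 18*(-5)) = (2 + w)/(w + 90) = (2 + w)/(90 + w))
(I(M(2)) - 44)² = ((2 + (6 + 5*2))/(90 + (6 + 5*2)) - 44)² = ((2 + (6 + 10))/(90 + (6 + 10)) - 44)² = ((2 + 16)/(90 + 16) - 44)² = (18/106 - 44)² = ((1/106)*18 - 44)² = (9/53 - 44)² = (-2323/53)² = 5396329/2809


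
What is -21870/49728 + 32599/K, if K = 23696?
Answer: 11488037/12274528 ≈ 0.93592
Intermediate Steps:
-21870/49728 + 32599/K = -21870/49728 + 32599/23696 = -21870*1/49728 + 32599*(1/23696) = -3645/8288 + 32599/23696 = 11488037/12274528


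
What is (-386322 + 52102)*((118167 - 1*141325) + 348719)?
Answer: -108808997420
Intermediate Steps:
(-386322 + 52102)*((118167 - 1*141325) + 348719) = -334220*((118167 - 141325) + 348719) = -334220*(-23158 + 348719) = -334220*325561 = -108808997420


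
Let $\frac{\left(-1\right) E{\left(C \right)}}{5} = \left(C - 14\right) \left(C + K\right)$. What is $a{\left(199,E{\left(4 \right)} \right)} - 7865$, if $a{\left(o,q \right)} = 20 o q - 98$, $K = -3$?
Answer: $191037$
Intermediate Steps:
$E{\left(C \right)} = - 5 \left(-14 + C\right) \left(-3 + C\right)$ ($E{\left(C \right)} = - 5 \left(C - 14\right) \left(C - 3\right) = - 5 \left(-14 + C\right) \left(-3 + C\right)$)
$a{\left(o,q \right)} = -98 + 20 o q$ ($a{\left(o,q \right)} = 20 o q - 98 = -98 + 20 o q$)
$a{\left(199,E{\left(4 \right)} \right)} - 7865 = \left(-98 + 20 \cdot 199 \left(-210 - 5 \cdot 4^{2} + 85 \cdot 4\right)\right) - 7865 = \left(-98 + 20 \cdot 199 \left(-210 - 80 + 340\right)\right) - 7865 = \left(-98 + 20 \cdot 199 \cdot 50\right) - 7865 = \left(-98 + 199000\right) - 7865 = 198902 - 7865 = 191037$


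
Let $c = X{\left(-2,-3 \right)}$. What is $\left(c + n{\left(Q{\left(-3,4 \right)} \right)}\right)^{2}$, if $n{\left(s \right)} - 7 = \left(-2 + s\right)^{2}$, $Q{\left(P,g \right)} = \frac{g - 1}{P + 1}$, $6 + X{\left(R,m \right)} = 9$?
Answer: $\frac{7921}{16} \approx 495.06$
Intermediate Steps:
$X{\left(R,m \right)} = 3$ ($X{\left(R,m \right)} = -6 + 9 = 3$)
$Q{\left(P,g \right)} = \frac{-1 + g}{1 + P}$
$c = 3$
$n{\left(s \right)} = 7 + \left(-2 + s\right)^{2}$
$\left(c + n{\left(Q{\left(-3,4 \right)} \right)}\right)^{2} = \left(3 + \left(7 + \left(-2 + \frac{-1 + 4}{1 - 3}\right)^{2}\right)\right)^{2} = \left(3 + \left(7 + \left(-2 + \frac{1}{-2} \cdot 3\right)^{2}\right)\right)^{2} = \left(3 + \left(7 + \left(-2 - \frac{3}{2}\right)^{2}\right)\right)^{2} = \left(3 + \left(7 + \left(- \frac{7}{2}\right)^{2}\right)\right)^{2} = \left(3 + \left(7 + \frac{49}{4}\right)\right)^{2} = \left(3 + \frac{77}{4}\right)^{2} = \left(\frac{89}{4}\right)^{2} = \frac{7921}{16}$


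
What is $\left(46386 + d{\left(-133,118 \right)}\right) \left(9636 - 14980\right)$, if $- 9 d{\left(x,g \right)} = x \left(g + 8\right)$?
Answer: $-257837312$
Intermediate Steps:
$d{\left(x,g \right)} = - \frac{x \left(8 + g\right)}{9}$ ($d{\left(x,g \right)} = - \frac{x \left(g + 8\right)}{9} = - \frac{x \left(8 + g\right)}{9}$)
$\left(46386 + d{\left(-133,118 \right)}\right) \left(9636 - 14980\right) = \left(46386 - - \frac{133 \left(8 + 118\right)}{9}\right) \left(9636 - 14980\right) = \left(46386 - \left(- \frac{133}{9}\right) 126\right) \left(-5344\right) = \left(46386 + 1862\right) \left(-5344\right) = 48248 \left(-5344\right) = -257837312$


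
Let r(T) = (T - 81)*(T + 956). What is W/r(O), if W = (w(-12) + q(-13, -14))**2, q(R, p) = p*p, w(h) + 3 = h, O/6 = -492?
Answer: 32761/6053868 ≈ 0.0054116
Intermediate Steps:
O = -2952 (O = 6*(-492) = -2952)
w(h) = -3 + h
q(R, p) = p**2
r(T) = (-81 + T)*(956 + T)
W = 32761 (W = ((-3 - 12) + (-14)**2)**2 = (-15 + 196)**2 = 181**2 = 32761)
W/r(O) = 32761/(-77436 + (-2952)**2 + 875*(-2952)) = 32761/(-77436 + 8714304 - 2583000) = 32761/6053868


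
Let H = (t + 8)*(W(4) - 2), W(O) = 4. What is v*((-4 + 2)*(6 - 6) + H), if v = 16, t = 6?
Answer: 448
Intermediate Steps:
H = 28 (H = (6 + 8)*(4 - 2) = 14*2 = 28)
v*((-4 + 2)*(6 - 6) + H) = 16*((-4 + 2)*(6 - 6) + 28) = 16*(-2*0 + 28) = 16*(0 + 28) = 16*28 = 448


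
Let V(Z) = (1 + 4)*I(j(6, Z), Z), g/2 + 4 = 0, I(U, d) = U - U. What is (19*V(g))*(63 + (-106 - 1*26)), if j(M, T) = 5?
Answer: 0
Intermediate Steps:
I(U, d) = 0
g = -8 (g = -8 + 2*0 = -8 + 0 = -8)
V(Z) = 0 (V(Z) = (1 + 4)*0 = 5*0 = 0)
(19*V(g))*(63 + (-106 - 1*26)) = (19*0)*(63 + (-106 - 1*26)) = 0*(63 + (-106 - 26)) = 0*(63 - 132) = 0*(-69) = 0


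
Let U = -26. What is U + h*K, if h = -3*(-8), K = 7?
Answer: 142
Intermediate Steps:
h = 24
U + h*K = -26 + 24*7 = -26 + 168 = 142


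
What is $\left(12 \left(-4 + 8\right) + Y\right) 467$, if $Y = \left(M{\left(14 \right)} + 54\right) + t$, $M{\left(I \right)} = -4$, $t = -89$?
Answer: $4203$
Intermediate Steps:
$Y = -39$ ($Y = \left(-4 + 54\right) - 89 = 50 - 89 = -39$)
$\left(12 \left(-4 + 8\right) + Y\right) 467 = \left(12 \left(-4 + 8\right) - 39\right) 467 = \left(12 \cdot 4 - 39\right) 467 = \left(48 - 39\right) 467 = 9 \cdot 467 = 4203$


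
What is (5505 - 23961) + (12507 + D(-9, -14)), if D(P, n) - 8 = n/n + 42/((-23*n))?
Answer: -136617/23 ≈ -5939.9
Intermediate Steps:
D(P, n) = 9 - 42/(23*n) (D(P, n) = 8 + (n/n + 42/((-23*n))) = 8 + (1 + 42*(-1/(23*n))) = 8 + (1 - 42/(23*n)) = 9 - 42/(23*n))
(5505 - 23961) + (12507 + D(-9, -14)) = (5505 - 23961) + (12507 + (9 - 42/23/(-14))) = -18456 + (12507 + (9 - 42/23*(-1/14))) = -18456 + (12507 + (9 + 3/23)) = -18456 + (12507 + 210/23) = -18456 + 287871/23 = -136617/23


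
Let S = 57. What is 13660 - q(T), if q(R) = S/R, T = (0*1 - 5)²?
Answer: 341443/25 ≈ 13658.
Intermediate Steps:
T = 25 (T = (0 - 5)² = (-5)² = 25)
q(R) = 57/R
13660 - q(T) = 13660 - 57/25 = 341443/25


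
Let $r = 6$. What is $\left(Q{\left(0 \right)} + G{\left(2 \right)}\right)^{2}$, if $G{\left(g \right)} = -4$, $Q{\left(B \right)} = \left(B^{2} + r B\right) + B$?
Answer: $16$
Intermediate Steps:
$Q{\left(B \right)} = B^{2} + 7 B$ ($Q{\left(B \right)} = \left(B^{2} + 6 B\right) + B = B^{2} + 7 B$)
$\left(Q{\left(0 \right)} + G{\left(2 \right)}\right)^{2} = \left(0 \left(7 + 0\right) - 4\right)^{2} = \left(0 \cdot 7 - 4\right)^{2} = \left(0 - 4\right)^{2} = \left(-4\right)^{2} = 16$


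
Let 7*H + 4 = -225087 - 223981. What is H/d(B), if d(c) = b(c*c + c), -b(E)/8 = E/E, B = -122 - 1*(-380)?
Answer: 56134/7 ≈ 8019.1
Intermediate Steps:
B = 258 (B = -122 + 380 = 258)
H = -449072/7 (H = -4/7 + (-225087 - 223981)/7 = -4/7 + (⅐)*(-449068) = -4/7 - 449068/7 = -449072/7 ≈ -64153.)
b(E) = -8 (b(E) = -8*E/E = -8*1 = -8)
d(c) = -8
H/d(B) = -449072/7/(-8) = -449072/7*(-⅛) = 56134/7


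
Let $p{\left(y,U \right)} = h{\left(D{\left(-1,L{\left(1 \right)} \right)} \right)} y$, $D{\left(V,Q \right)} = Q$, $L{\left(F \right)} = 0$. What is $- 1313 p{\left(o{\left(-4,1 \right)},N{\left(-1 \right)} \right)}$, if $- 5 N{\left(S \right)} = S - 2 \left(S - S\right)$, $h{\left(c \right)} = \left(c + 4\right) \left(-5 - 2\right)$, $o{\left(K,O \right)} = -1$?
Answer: $-36764$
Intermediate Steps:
$h{\left(c \right)} = -28 - 7 c$ ($h{\left(c \right)} = \left(4 + c\right) \left(-7\right) = -28 - 7 c$)
$N{\left(S \right)} = - \frac{S}{5}$ ($N{\left(S \right)} = - \frac{S - 2 \left(S - S\right)}{5} = - \frac{S - 0}{5} = - \frac{S + 0}{5} = - \frac{S}{5}$)
$p{\left(y,U \right)} = - 28 y$ ($p{\left(y,U \right)} = \left(-28 - 0\right) y = \left(-28 + 0\right) y = - 28 y$)
$- 1313 p{\left(o{\left(-4,1 \right)},N{\left(-1 \right)} \right)} = - 1313 \left(\left(-28\right) \left(-1\right)\right) = \left(-1313\right) 28 = -36764$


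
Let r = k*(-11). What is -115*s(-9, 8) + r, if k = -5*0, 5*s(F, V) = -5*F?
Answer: -1035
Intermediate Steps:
s(F, V) = -F (s(F, V) = (-5*F)/5 = -F)
k = 0
r = 0 (r = 0*(-11) = 0)
-115*s(-9, 8) + r = -(-115)*(-9) + 0 = -115*9 + 0 = -1035 + 0 = -1035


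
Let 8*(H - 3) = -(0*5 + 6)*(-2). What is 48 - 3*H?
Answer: 69/2 ≈ 34.500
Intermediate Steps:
H = 9/2 (H = 3 + (-(0*5 + 6)*(-2))/8 = 3 + (-(0 + 6)*(-2))/8 = 3 + (-1*6*(-2))/8 = 3 + (-6*(-2))/8 = 3 + (1/8)*12 = 3 + 3/2 = 9/2 ≈ 4.5000)
48 - 3*H = 48 - 3*9/2 = 48 - 27/2 = 69/2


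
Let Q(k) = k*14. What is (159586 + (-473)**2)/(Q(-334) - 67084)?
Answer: -76663/14352 ≈ -5.3416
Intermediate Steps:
Q(k) = 14*k
(159586 + (-473)**2)/(Q(-334) - 67084) = (159586 + (-473)**2)/(14*(-334) - 67084) = (159586 + 223729)/(-4676 - 67084) = 383315/(-71760) = 383315*(-1/71760) = -76663/14352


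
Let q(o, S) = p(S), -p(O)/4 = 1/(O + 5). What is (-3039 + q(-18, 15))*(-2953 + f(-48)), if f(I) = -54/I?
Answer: 17942677/2 ≈ 8.9713e+6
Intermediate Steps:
p(O) = -4/(5 + O) (p(O) = -4/(O + 5) = -4/(5 + O))
q(o, S) = -4/(5 + S)
(-3039 + q(-18, 15))*(-2953 + f(-48)) = (-3039 - 4/(5 + 15))*(-2953 - 54/(-48)) = (-3039 - 4/20)*(-2953 - 54*(-1/48)) = (-3039 - 4*1/20)*(-2953 + 9/8) = (-3039 - ⅕)*(-23615/8) = -15196/5*(-23615/8) = 17942677/2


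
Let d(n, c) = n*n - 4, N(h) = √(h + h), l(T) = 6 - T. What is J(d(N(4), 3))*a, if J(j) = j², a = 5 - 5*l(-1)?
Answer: -480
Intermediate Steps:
N(h) = √2*√h (N(h) = √(2*h) = √2*√h)
d(n, c) = -4 + n² (d(n, c) = n² - 4 = -4 + n²)
a = -30 (a = 5 - 5*(6 - 1*(-1)) = 5 - 5*(6 + 1) = 5 - 5*7 = 5 - 1*35 = 5 - 35 = -30)
J(d(N(4), 3))*a = (-4 + (√2*√4)²)²*(-30) = (-4 + (√2*2)²)²*(-30) = (-4 + (2*√2)²)²*(-30) = (-4 + 8)²*(-30) = 4²*(-30) = 16*(-30) = -480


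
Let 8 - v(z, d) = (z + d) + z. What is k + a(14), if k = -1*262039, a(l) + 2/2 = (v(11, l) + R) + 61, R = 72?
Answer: -261935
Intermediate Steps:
v(z, d) = 8 - d - 2*z (v(z, d) = 8 - ((z + d) + z) = 8 - ((d + z) + z) = 8 - (d + 2*z) = 8 + (-d - 2*z) = 8 - d - 2*z)
a(l) = 118 - l (a(l) = -1 + (((8 - l - 2*11) + 72) + 61) = -1 + (((8 - l - 22) + 72) + 61) = -1 + (((-14 - l) + 72) + 61) = -1 + ((58 - l) + 61) = -1 + (119 - l) = 118 - l)
k = -262039
k + a(14) = -262039 + (118 - 1*14) = -262039 + (118 - 14) = -262039 + 104 = -261935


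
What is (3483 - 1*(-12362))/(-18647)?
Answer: -15845/18647 ≈ -0.84973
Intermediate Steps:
(3483 - 1*(-12362))/(-18647) = (3483 + 12362)*(-1/18647) = 15845*(-1/18647) = -15845/18647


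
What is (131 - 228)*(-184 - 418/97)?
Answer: 18266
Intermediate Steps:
(131 - 228)*(-184 - 418/97) = -97*(-184 - 418*1/97) = -97*(-184 - 418/97) = -97*(-18266/97) = 18266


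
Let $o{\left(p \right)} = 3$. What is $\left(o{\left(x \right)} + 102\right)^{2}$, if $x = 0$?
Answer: $11025$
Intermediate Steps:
$\left(o{\left(x \right)} + 102\right)^{2} = \left(3 + 102\right)^{2} = 105^{2} = 11025$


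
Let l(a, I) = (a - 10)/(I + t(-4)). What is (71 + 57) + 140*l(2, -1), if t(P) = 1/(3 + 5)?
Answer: 1408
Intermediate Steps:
t(P) = ⅛ (t(P) = 1/8 = ⅛)
l(a, I) = (-10 + a)/(⅛ + I) (l(a, I) = (a - 10)/(I + ⅛) = (-10 + a)/(⅛ + I))
(71 + 57) + 140*l(2, -1) = (71 + 57) + 140*(8*(-10 + 2)/(1 + 8*(-1))) = 128 + 140*(8*(-8)/(1 - 8)) = 128 + 140*(8*(-8)/(-7)) = 128 + 140*(8*(-⅐)*(-8)) = 128 + 140*(64/7) = 128 + 1280 = 1408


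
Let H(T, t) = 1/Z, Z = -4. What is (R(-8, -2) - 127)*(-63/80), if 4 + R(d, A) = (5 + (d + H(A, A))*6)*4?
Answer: 19467/80 ≈ 243.34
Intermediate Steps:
H(T, t) = -1/4 (H(T, t) = 1/(-4) = -1/4)
R(d, A) = 10 + 24*d (R(d, A) = -4 + (5 + (d - 1/4)*6)*4 = -4 + (5 + (-1/4 + d)*6)*4 = -4 + (5 + (-3/2 + 6*d))*4 = -4 + (7/2 + 6*d)*4 = -4 + (14 + 24*d) = 10 + 24*d)
(R(-8, -2) - 127)*(-63/80) = ((10 + 24*(-8)) - 127)*(-63/80) = ((10 - 192) - 127)*(-63*1/80) = (-182 - 127)*(-63/80) = -309*(-63/80) = 19467/80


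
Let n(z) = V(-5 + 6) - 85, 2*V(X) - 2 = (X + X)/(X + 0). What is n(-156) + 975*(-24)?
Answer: -23483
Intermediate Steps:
V(X) = 2 (V(X) = 1 + ((X + X)/(X + 0))/2 = 1 + ((2*X)/X)/2 = 1 + (1/2)*2 = 1 + 1 = 2)
n(z) = -83 (n(z) = 2 - 85 = -83)
n(-156) + 975*(-24) = -83 + 975*(-24) = -83 - 23400 = -23483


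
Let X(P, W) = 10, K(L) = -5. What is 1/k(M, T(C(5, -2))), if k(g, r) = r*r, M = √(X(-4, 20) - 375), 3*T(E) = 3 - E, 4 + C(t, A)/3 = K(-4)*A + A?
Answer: ⅑ ≈ 0.11111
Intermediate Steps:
C(t, A) = -12 - 12*A (C(t, A) = -12 + 3*(-5*A + A) = -12 + 3*(-4*A) = -12 - 12*A)
T(E) = 1 - E/3 (T(E) = (3 - E)/3 = 1 - E/3)
M = I*√365 (M = √(10 - 375) = √(-365) = I*√365 ≈ 19.105*I)
k(g, r) = r²
1/k(M, T(C(5, -2))) = 1/((1 - (-12 - 12*(-2))/3)²) = 1/((1 - (-12 + 24)/3)²) = 1/((1 - ⅓*12)²) = 1/((1 - 4)²) = 1/((-3)²) = 1/9 = ⅑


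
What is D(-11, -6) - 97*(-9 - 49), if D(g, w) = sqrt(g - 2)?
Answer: 5626 + I*sqrt(13) ≈ 5626.0 + 3.6056*I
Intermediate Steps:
D(g, w) = sqrt(-2 + g)
D(-11, -6) - 97*(-9 - 49) = sqrt(-2 - 11) - 97*(-9 - 49) = sqrt(-13) - 97*(-58) = I*sqrt(13) + 5626 = 5626 + I*sqrt(13)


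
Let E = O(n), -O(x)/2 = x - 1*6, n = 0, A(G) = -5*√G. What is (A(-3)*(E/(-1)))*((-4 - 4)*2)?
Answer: -960*I*√3 ≈ -1662.8*I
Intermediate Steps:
O(x) = 12 - 2*x (O(x) = -2*(x - 1*6) = -2*(x - 6) = -2*(-6 + x) = 12 - 2*x)
E = 12 (E = 12 - 2*0 = 12 + 0 = 12)
(A(-3)*(E/(-1)))*((-4 - 4)*2) = ((-5*I*√3)*(12/(-1)))*((-4 - 4)*2) = ((-5*I*√3)*(12*(-1)))*(-8*2) = (-5*I*√3*(-12))*(-16) = (60*I*√3)*(-16) = -960*I*√3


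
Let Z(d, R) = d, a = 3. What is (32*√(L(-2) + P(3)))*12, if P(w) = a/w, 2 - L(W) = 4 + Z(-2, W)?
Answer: 384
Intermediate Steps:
L(W) = 0 (L(W) = 2 - (4 - 2) = 2 - 1*2 = 2 - 2 = 0)
P(w) = 3/w
(32*√(L(-2) + P(3)))*12 = (32*√(0 + 3/3))*12 = (32*√(0 + 3*(⅓)))*12 = (32*√(0 + 1))*12 = (32*√1)*12 = (32*1)*12 = 32*12 = 384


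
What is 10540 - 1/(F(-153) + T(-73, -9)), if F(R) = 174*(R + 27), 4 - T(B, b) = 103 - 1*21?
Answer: 231901081/22002 ≈ 10540.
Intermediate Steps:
T(B, b) = -78 (T(B, b) = 4 - (103 - 1*21) = 4 - (103 - 21) = 4 - 1*82 = 4 - 82 = -78)
F(R) = 4698 + 174*R (F(R) = 174*(27 + R) = 4698 + 174*R)
10540 - 1/(F(-153) + T(-73, -9)) = 10540 - 1/((4698 + 174*(-153)) - 78) = 10540 - 1/((4698 - 26622) - 78) = 10540 - 1/(-21924 - 78) = 10540 - 1/(-22002) = 10540 - 1*(-1/22002) = 10540 + 1/22002 = 231901081/22002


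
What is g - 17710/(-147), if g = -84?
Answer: 766/21 ≈ 36.476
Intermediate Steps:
g - 17710/(-147) = -84 - 17710/(-147) = -84 - 17710*(-1)/147 = -84 - 115*(-22/21) = -84 + 2530/21 = 766/21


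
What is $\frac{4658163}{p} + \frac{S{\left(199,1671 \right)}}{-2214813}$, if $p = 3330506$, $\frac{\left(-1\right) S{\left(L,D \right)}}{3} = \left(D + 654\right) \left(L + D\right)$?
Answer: $\frac{17919194117673}{2458815995126} \approx 7.2877$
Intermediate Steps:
$S{\left(L,D \right)} = - 3 \left(654 + D\right) \left(D + L\right)$ ($S{\left(L,D \right)} = - 3 \left(D + 654\right) \left(L + D\right) = - 3 \left(654 + D\right) \left(D + L\right)$)
$\frac{4658163}{p} + \frac{S{\left(199,1671 \right)}}{-2214813} = \frac{4658163}{3330506} + \frac{\left(-1962\right) 1671 - 390438 - 3 \cdot 1671^{2} - 5013 \cdot 199}{-2214813} = 4658163 \cdot \frac{1}{3330506} + \left(-3278502 - 390438 - 8376723 - 997587\right) \left(- \frac{1}{2214813}\right) = \frac{4658163}{3330506} + \left(-3278502 - 390438 - 8376723 - 997587\right) \left(- \frac{1}{2214813}\right) = \frac{4658163}{3330506} - - \frac{4347750}{738271} = \frac{4658163}{3330506} + \frac{4347750}{738271} = \frac{17919194117673}{2458815995126}$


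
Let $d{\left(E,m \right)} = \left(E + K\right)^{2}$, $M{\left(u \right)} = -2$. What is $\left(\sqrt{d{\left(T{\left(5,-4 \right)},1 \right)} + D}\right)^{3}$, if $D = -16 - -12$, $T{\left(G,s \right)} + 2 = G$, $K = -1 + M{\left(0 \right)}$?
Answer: $- 8 i \approx - 8.0 i$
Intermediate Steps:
$K = -3$ ($K = -1 - 2 = -3$)
$T{\left(G,s \right)} = -2 + G$
$d{\left(E,m \right)} = \left(-3 + E\right)^{2}$ ($d{\left(E,m \right)} = \left(E - 3\right)^{2} = \left(-3 + E\right)^{2}$)
$D = -4$ ($D = -16 + 12 = -4$)
$\left(\sqrt{d{\left(T{\left(5,-4 \right)},1 \right)} + D}\right)^{3} = \left(\sqrt{\left(-3 + \left(-2 + 5\right)\right)^{2} - 4}\right)^{3} = \left(\sqrt{\left(-3 + 3\right)^{2} - 4}\right)^{3} = \left(\sqrt{0^{2} - 4}\right)^{3} = \left(\sqrt{0 - 4}\right)^{3} = \left(\sqrt{-4}\right)^{3} = \left(2 i\right)^{3} = - 8 i$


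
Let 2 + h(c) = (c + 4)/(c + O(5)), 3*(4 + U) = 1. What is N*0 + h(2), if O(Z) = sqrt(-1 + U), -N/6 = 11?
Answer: -8/13 - 3*I*sqrt(42)/13 ≈ -0.61539 - 1.4956*I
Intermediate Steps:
U = -11/3 (U = -4 + (1/3)*1 = -4 + 1/3 = -11/3 ≈ -3.6667)
N = -66 (N = -6*11 = -66)
O(Z) = I*sqrt(42)/3 (O(Z) = sqrt(-1 - 11/3) = sqrt(-14/3) = I*sqrt(42)/3)
h(c) = -2 + (4 + c)/(c + I*sqrt(42)/3) (h(c) = -2 + (c + 4)/(c + I*sqrt(42)/3) = -2 + (4 + c)/(c + I*sqrt(42)/3))
N*0 + h(2) = -66*0 + (12 - 3*2 - 2*I*sqrt(42))/(3*2 + I*sqrt(42)) = 0 + (12 - 6 - 2*I*sqrt(42))/(6 + I*sqrt(42)) = 0 + (6 - 2*I*sqrt(42))/(6 + I*sqrt(42)) = (6 - 2*I*sqrt(42))/(6 + I*sqrt(42))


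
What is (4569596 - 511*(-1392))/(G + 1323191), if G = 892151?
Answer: 2640454/1107671 ≈ 2.3838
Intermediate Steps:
(4569596 - 511*(-1392))/(G + 1323191) = (4569596 - 511*(-1392))/(892151 + 1323191) = (4569596 + 711312)/2215342 = 5280908*(1/2215342) = 2640454/1107671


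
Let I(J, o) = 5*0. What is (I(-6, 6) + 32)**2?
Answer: 1024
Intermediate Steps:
I(J, o) = 0
(I(-6, 6) + 32)**2 = (0 + 32)**2 = 32**2 = 1024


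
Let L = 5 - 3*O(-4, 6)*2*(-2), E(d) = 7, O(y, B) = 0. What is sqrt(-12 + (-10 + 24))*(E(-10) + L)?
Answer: 12*sqrt(2) ≈ 16.971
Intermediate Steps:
L = 5 (L = 5 - 3*0*2*(-2) = 5 - 0*(-2) = 5 - 3*0 = 5 + 0 = 5)
sqrt(-12 + (-10 + 24))*(E(-10) + L) = sqrt(-12 + (-10 + 24))*(7 + 5) = sqrt(-12 + 14)*12 = sqrt(2)*12 = 12*sqrt(2)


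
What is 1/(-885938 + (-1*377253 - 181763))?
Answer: -1/1444954 ≈ -6.9206e-7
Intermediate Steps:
1/(-885938 + (-1*377253 - 181763)) = 1/(-885938 + (-377253 - 181763)) = 1/(-885938 - 559016) = 1/(-1444954) = -1/1444954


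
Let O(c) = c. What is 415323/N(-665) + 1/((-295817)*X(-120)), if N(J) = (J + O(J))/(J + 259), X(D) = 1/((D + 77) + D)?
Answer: 3562928528324/28102615 ≈ 1.2678e+5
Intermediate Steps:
X(D) = 1/(77 + 2*D) (X(D) = 1/((77 + D) + D) = 1/(77 + 2*D))
N(J) = 2*J/(259 + J) (N(J) = (J + J)/(J + 259) = (2*J)/(259 + J) = 2*J/(259 + J))
415323/N(-665) + 1/((-295817)*X(-120)) = 415323/((2*(-665)/(259 - 665))) + 1/((-295817)*(1/(77 + 2*(-120)))) = 415323/((2*(-665)/(-406))) - 1/(295817*(1/(77 - 240))) = 415323/((2*(-665)*(-1/406))) - 1/(295817*(1/(-163))) = 415323/(95/29) - 1/(295817*(-1/163)) = 415323*(29/95) - 1/295817*(-163) = 12044367/95 + 163/295817 = 3562928528324/28102615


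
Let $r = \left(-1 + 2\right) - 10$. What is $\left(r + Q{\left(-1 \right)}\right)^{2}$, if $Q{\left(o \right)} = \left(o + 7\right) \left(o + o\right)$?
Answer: $441$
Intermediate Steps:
$Q{\left(o \right)} = 2 o \left(7 + o\right)$ ($Q{\left(o \right)} = \left(7 + o\right) 2 o = 2 o \left(7 + o\right)$)
$r = -9$ ($r = 1 - 10 = -9$)
$\left(r + Q{\left(-1 \right)}\right)^{2} = \left(-9 + 2 \left(-1\right) \left(7 - 1\right)\right)^{2} = \left(-9 + 2 \left(-1\right) 6\right)^{2} = \left(-9 - 12\right)^{2} = \left(-21\right)^{2} = 441$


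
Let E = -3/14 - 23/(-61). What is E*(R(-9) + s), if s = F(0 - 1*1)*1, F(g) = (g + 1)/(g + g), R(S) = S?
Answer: -1251/854 ≈ -1.4649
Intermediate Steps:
E = 139/854 (E = -3*1/14 - 23*(-1/61) = -3/14 + 23/61 = 139/854 ≈ 0.16276)
F(g) = (1 + g)/(2*g) (F(g) = (1 + g)/((2*g)) = (1 + g)*(1/(2*g)) = (1 + g)/(2*g))
s = 0 (s = ((1 + (0 - 1*1))/(2*(0 - 1*1)))*1 = ((1 + (0 - 1))/(2*(0 - 1)))*1 = ((½)*(1 - 1)/(-1))*1 = ((½)*(-1)*0)*1 = 0*1 = 0)
E*(R(-9) + s) = 139*(-9 + 0)/854 = (139/854)*(-9) = -1251/854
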